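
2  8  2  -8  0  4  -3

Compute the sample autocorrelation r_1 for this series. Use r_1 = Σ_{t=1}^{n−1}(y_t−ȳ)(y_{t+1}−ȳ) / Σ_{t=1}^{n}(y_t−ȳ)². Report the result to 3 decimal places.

Mean ȳ = (2 + 8 + 2 − 8 + 0 + 4 − 3)/7 = 0.7143
Deviations from mean: 1.2857, 7.2857, 1.2857, -8.7143, -0.7143, 3.2857, -3.7143
Numerator Σ_{t=1}^{6}(y_t−ȳ)(y_{t+1}−ȳ) = -0.7959
Denominator Σ(y_t−ȳ)² = 157.4286
r_1 = -0.7959 / 157.4286 = -0.005

-0.005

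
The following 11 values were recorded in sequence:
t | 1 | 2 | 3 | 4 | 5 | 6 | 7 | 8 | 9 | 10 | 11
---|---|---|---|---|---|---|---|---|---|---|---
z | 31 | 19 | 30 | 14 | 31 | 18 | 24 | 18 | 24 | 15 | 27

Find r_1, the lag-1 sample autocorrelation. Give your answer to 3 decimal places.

Mean z̄ = (31 + 19 + 30 + 14 + 31 + 18 + 24 + 18 + 24 + 15 + 27)/11 = 22.8182
Numerator Σ_{t=1}^{10}(z_t−z̄)(z_{t+1}−z̄) = -292.5785
Denominator Σ(z_t−z̄)² = 405.6364
r_1 = -292.5785 / 405.6364 = -0.721

-0.721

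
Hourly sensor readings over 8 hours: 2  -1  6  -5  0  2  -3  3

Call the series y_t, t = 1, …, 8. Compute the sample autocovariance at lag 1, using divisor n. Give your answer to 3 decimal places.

Mean ȳ = (2 − 1 + 6 − 5 + 0 + 2 − 3 + 3)/8 = 0.5000
Σ_{t=1}^{7}(y_t−ȳ)(y_{t+1}−ȳ) = -52.7500
γ_1 = -52.7500 / 8 = -6.594

-6.594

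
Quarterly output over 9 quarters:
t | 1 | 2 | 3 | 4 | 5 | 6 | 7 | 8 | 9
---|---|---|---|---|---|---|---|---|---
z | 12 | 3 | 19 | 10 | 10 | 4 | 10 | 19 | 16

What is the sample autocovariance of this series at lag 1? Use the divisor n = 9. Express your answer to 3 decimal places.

-3.590

Mean z̄ = (12 + 3 + 19 + 10 + 10 + 4 + 10 + 19 + 16)/9 = 11.4444
Σ_{t=1}^{8}(z_t−z̄)(z_{t+1}−z̄) = -32.3086
γ_1 = -32.3086 / 9 = -3.590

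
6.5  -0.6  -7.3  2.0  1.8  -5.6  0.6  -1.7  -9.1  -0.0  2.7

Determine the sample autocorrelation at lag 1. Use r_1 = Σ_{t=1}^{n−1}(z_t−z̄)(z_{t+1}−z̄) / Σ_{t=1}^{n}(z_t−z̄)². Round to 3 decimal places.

-0.137

Mean z̄ = (6.5 − 0.6 − 7.3 + 2.0 + 1.8 − 5.6 + 0.6 − 1.7 − 9.1 − 0.0 + 2.7)/11 = -0.9727
Numerator Σ_{t=1}^{10}(z_t−z̄)(z_{t+1}−z̄) = -29.8135
Denominator Σ(z_t−z̄)² = 217.4418
r_1 = -29.8135 / 217.4418 = -0.137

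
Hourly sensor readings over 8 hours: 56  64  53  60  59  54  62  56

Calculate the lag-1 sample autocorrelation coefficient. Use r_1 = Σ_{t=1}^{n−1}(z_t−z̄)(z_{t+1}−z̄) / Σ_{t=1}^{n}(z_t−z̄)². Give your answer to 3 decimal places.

Mean z̄ = (56 + 64 + 53 + 60 + 59 + 54 + 62 + 56)/8 = 58.0000
Deviations from mean: -2.0000, 6.0000, -5.0000, 2.0000, 1.0000, -4.0000, 4.0000, -2.0000
Σ(z_t−z̄)(z_{t+1}−z̄) = (-12.0000) + (-30.0000) + (-10.0000) + (2.0000) + (-4.0000) + (-16.0000) + (-8.0000) = -78.0000
Denominator Σ(z_t−z̄)² = 106.0000
r_1 = -78.0000 / 106.0000 = -0.736

-0.736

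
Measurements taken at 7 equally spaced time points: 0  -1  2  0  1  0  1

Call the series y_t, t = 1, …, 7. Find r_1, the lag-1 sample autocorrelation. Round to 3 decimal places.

-0.532

Mean ȳ = (0 − 1 + 2 + 0 + 1 + 0 + 1)/7 = 0.4286
Σ(y_t−ȳ)(y_{t+1}−ȳ) = (0.6122) + (-2.2449) + (-0.6735) + (-0.2449) + (-0.2449) + (-0.2449) = -3.0408
Denominator Σ(y_t−ȳ)² = 5.7143
r_1 = -3.0408 / 5.7143 = -0.532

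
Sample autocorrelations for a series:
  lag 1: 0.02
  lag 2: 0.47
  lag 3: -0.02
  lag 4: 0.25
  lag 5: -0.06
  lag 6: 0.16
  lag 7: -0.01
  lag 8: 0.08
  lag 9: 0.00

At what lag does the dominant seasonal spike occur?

The largest autocorrelation is r_2 = 0.47, with weaker echoes at lags 4 (0.25) and 6 (0.16); the remaining lags stay at or below 0.08.
The dominant spike at lag 2 indicates a seasonal period of 2.

2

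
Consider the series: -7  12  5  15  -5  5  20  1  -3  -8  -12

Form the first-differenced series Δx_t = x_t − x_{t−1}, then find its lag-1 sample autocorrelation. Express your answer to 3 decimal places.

-0.383

First differences Δx: 19, -7, 10, -20, 10, 15, -19, -4, -5, -4
Mean of differences = -0.5000
Numerator Σ(Δx_t−Δx̄)(Δx_{t+1}−Δx̄) = -632.2500
Denominator Σ(Δx_t−Δx̄)² = 1650.5000
r_1(Δx) = -632.2500 / 1650.5000 = -0.383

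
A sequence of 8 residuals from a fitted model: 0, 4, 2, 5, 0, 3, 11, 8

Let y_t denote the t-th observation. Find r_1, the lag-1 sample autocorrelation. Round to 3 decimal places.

Mean ȳ = (0 + 4 + 2 + 5 + 0 + 3 + 11 + 8)/8 = 4.1250
Deviations from mean: -4.1250, -0.1250, -2.1250, 0.8750, -4.1250, -1.1250, 6.8750, 3.8750
Σ(y_t−ȳ)(y_{t+1}−ȳ) = (0.5156) + (0.2656) + (-1.8594) + (-3.6094) + (4.6406) + (-7.7344) + (26.6406) = 18.8594
Denominator Σ(y_t−ȳ)² = 102.8750
r_1 = 18.8594 / 102.8750 = 0.183

0.183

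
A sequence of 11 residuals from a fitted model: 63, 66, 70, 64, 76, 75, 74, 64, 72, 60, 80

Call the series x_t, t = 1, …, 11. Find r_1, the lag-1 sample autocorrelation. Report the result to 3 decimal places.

-0.287

Mean x̄ = (63 + 66 + 70 + 64 + 76 + 75 + 74 + 64 + 72 + 60 + 80)/11 = 69.4545
Numerator Σ_{t=1}^{10}(x_t−x̄)(x_{t+1}−x̄) = -119.2066
Denominator Σ(x_t−x̄)² = 414.7273
r_1 = -119.2066 / 414.7273 = -0.287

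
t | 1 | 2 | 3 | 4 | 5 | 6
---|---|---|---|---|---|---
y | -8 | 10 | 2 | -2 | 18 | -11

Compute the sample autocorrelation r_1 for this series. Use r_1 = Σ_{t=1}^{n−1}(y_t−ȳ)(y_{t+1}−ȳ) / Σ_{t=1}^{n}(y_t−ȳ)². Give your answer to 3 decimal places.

-0.567

Mean ȳ = (-8 + 10 + 2 − 2 + 18 − 11)/6 = 1.5000
Deviations from mean: -9.5000, 8.5000, 0.5000, -3.5000, 16.5000, -12.5000
Σ(y_t−ȳ)(y_{t+1}−ȳ) = (-80.7500) + (4.2500) + (-1.7500) + (-57.7500) + (-206.2500) = -342.2500
Denominator Σ(y_t−ȳ)² = 603.5000
r_1 = -342.2500 / 603.5000 = -0.567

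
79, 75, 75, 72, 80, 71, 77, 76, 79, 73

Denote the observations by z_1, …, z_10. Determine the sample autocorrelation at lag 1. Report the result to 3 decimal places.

Mean z̄ = (79 + 75 + 75 + 72 + 80 + 71 + 77 + 76 + 79 + 73)/10 = 75.7000
Numerator Σ_{t=1}^{9}(z_t−z̄)(z_{t+1}−z̄) = -48.9900
Denominator Σ(z_t−z̄)² = 86.1000
r_1 = -48.9900 / 86.1000 = -0.569

-0.569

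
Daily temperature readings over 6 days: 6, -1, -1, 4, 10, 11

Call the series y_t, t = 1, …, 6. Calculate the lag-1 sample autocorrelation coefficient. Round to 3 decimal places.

0.442

Mean ȳ = (6 − 1 − 1 + 4 + 10 + 11)/6 = 4.8333
Deviations from mean: 1.1667, -5.8333, -5.8333, -0.8333, 5.1667, 6.1667
Σ(y_t−ȳ)(y_{t+1}−ȳ) = (-6.8056) + (34.0278) + (4.8611) + (-4.3056) + (31.8611) = 59.6389
Denominator Σ(y_t−ȳ)² = 134.8333
r_1 = 59.6389 / 134.8333 = 0.442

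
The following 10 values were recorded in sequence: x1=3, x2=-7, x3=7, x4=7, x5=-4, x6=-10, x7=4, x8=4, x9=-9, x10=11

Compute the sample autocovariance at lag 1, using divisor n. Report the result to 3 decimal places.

Mean x̄ = (3 − 7 + 7 + 7 − 4 − 10 + 4 + 4 − 9 + 11)/10 = 0.6000
Σ_{t=1}^{9}(x_t−x̄)(x_{t+1}−x̄) = -163.5600
γ_1 = -163.5600 / 10 = -16.356

-16.356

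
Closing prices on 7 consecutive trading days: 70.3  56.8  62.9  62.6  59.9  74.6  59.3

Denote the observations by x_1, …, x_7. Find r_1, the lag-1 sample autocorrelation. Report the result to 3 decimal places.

-0.506

Mean x̄ = (70.3 + 56.8 + 62.9 + 62.6 + 59.9 + 74.6 + 59.3)/7 = 63.7714
Deviations from mean: 6.5286, -6.9714, -0.8714, -1.1714, -3.8714, 10.8286, -4.4714
Σ(x_t−x̄)(x_{t+1}−x̄) = (-45.5135) + (6.0751) + (1.0208) + (4.5351) + (-41.9220) + (-48.4192) = -124.2237
Denominator Σ(x_t−x̄)² = 245.5943
r_1 = -124.2237 / 245.5943 = -0.506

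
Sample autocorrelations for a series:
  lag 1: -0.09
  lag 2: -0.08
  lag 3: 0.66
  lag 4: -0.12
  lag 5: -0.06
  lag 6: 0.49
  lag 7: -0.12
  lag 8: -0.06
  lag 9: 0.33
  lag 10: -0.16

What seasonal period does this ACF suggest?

3

The largest autocorrelation is r_3 = 0.66, with weaker echoes at lags 6 (0.49) and 9 (0.33); the remaining lags stay at or below -0.06.
The dominant spike at lag 3 indicates a seasonal period of 3.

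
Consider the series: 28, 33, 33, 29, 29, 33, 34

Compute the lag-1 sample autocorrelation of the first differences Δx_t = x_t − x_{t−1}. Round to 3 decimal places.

0.058

First differences Δx: 5, 0, -4, 0, 4, 1
Mean of differences = 1.0000
Numerator Σ(Δx_t−Δx̄)(Δx_{t+1}−Δx̄) = 3.0000
Denominator Σ(Δx_t−Δx̄)² = 52.0000
r_1(Δx) = 3.0000 / 52.0000 = 0.058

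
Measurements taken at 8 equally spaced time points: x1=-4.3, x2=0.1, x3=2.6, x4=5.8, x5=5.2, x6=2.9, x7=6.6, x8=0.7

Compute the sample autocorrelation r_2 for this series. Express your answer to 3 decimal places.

Mean x̄ = (-4.3 + 0.1 + 2.6 + 5.8 + 5.2 + 2.9 + 6.6 + 0.7)/8 = 2.4500
Σ(x_t−x̄)(x_{t+2}−x̄) = (-1.0125) + (-7.8725) + (0.4125) + (1.5075) + (11.4125) + (-0.7875) = 3.6600
Denominator Σ(x_t−x̄)² = 90.3800
r_2 = 3.6600 / 90.3800 = 0.040

0.040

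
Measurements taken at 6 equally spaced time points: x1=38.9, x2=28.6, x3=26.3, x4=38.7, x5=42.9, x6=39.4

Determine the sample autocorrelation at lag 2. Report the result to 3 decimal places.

-0.480

Mean x̄ = (38.9 + 28.6 + 26.3 + 38.7 + 42.9 + 39.4)/6 = 35.8000
Deviations from mean: 3.1000, -7.2000, -9.5000, 2.9000, 7.1000, 3.6000
Σ(x_t−x̄)(x_{t+2}−x̄) = (-29.4500) + (-20.8800) + (-67.4500) + (10.4400) = -107.3400
Denominator Σ(x_t−x̄)² = 223.4800
r_2 = -107.3400 / 223.4800 = -0.480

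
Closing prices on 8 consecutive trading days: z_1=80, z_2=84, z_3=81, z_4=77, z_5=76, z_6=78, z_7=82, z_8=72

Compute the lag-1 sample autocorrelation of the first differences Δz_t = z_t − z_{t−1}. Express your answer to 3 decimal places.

First differences Δz: 4, -3, -4, -1, 2, 4, -10
Mean of differences = -1.1429
Numerator Σ(Δz_t−Δz̄)(Δz_{t+1}−Δz̄) = -33.5918
Denominator Σ(Δz_t−Δz̄)² = 152.8571
r_1(Δz) = -33.5918 / 152.8571 = -0.220

-0.220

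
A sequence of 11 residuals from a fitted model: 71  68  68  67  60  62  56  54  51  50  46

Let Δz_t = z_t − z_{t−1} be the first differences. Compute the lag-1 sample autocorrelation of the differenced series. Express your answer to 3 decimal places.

-0.680

First differences Δz: -3, 0, -1, -7, 2, -6, -2, -3, -1, -4
Mean of differences = -2.5000
Numerator Σ(Δz_t−Δz̄)(Δz_{t+1}−Δz̄) = -45.2500
Denominator Σ(Δz_t−Δz̄)² = 66.5000
r_1(Δz) = -45.2500 / 66.5000 = -0.680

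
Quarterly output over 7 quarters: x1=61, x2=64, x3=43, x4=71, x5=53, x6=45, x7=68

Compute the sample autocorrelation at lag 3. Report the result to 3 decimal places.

Mean x̄ = (61 + 64 + 43 + 71 + 53 + 45 + 68)/7 = 57.8571
Deviations from mean: 3.1429, 6.1429, -14.8571, 13.1429, -4.8571, -12.8571, 10.1429
Σ(x_t−x̄)(x_{t+3}−x̄) = (41.3061) + (-29.8367) + (191.0204) + (133.3061) = 335.7959
Denominator Σ(x_t−x̄)² = 732.8571
r_3 = 335.7959 / 732.8571 = 0.458

0.458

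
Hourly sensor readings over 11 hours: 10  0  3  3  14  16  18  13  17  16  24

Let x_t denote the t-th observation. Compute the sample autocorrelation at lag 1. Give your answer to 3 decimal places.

Mean x̄ = (10 + 0 + 3 + 3 + 14 + 16 + 18 + 13 + 17 + 16 + 24)/11 = 12.1818
Numerator Σ_{t=1}^{10}(x_t−x̄)(x_{t+1}−x̄) = 307.4215
Denominator Σ(x_t−x̄)² = 551.6364
r_1 = 307.4215 / 551.6364 = 0.557

0.557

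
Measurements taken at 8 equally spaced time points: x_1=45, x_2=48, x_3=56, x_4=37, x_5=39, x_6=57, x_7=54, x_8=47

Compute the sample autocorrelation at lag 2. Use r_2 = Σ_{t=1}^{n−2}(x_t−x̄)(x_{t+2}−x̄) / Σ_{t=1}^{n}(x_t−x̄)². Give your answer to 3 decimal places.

-0.658

Mean x̄ = (45 + 48 + 56 + 37 + 39 + 57 + 54 + 47)/8 = 47.8750
Deviations from mean: -2.8750, 0.1250, 8.1250, -10.8750, -8.8750, 9.1250, 6.1250, -0.8750
Σ(x_t−x̄)(x_{t+2}−x̄) = (-23.3594) + (-1.3594) + (-72.1094) + (-99.2344) + (-54.3594) + (-7.9844) = -258.4063
Denominator Σ(x_t−x̄)² = 392.8750
r_2 = -258.4063 / 392.8750 = -0.658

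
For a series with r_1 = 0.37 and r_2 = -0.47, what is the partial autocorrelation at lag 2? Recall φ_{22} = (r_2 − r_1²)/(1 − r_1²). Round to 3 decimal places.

-0.703

φ_{22} = (r_2 − r_1²) / (1 − r_1²)
r_1² = (0.37)² = 0.1369
Numerator = -0.47 − 0.1369 = -0.6069; denominator = 1 − 0.1369 = 0.8631
φ_{22} = -0.6069 / 0.8631 = -0.703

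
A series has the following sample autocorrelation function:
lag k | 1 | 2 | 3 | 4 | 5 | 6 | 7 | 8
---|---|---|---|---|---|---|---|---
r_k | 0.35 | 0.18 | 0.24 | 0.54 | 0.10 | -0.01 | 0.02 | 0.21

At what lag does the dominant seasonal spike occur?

4

The largest autocorrelation is r_4 = 0.54; the remaining lags stay at or below 0.35. The elevated value at lag 1 (0.35), dropping to 0.18 at lag 2, reflects decaying short-term dependence rather than seasonality.
The dominant spike at lag 4 indicates a seasonal period of 4.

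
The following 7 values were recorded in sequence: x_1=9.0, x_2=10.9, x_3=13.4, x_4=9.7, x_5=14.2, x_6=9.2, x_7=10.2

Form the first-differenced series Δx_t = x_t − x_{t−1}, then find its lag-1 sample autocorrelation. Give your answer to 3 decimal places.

-0.695

First differences Δx: 1.9, 2.5, -3.7, 4.5, -5.0, 1.0
Mean of differences = 0.2000
Numerator Σ(Δx_t−Δx̄)(Δx_{t+1}−Δx̄) = -48.3500
Denominator Σ(Δx_t−Δx̄)² = 69.5600
r_1(Δx) = -48.3500 / 69.5600 = -0.695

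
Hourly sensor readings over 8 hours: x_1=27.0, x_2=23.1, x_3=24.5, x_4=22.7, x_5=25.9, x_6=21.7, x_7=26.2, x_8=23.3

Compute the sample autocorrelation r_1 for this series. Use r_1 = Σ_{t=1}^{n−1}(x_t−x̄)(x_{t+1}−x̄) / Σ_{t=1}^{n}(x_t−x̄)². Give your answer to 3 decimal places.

-0.687

Mean x̄ = (27.0 + 23.1 + 24.5 + 22.7 + 25.9 + 21.7 + 26.2 + 23.3)/8 = 24.3000
Deviations from mean: 2.7000, -1.2000, 0.2000, -1.6000, 1.6000, -2.6000, 1.9000, -1.0000
Σ(x_t−x̄)(x_{t+1}−x̄) = (-3.2400) + (-0.2400) + (-0.3200) + (-2.5600) + (-4.1600) + (-4.9400) + (-1.9000) = -17.3600
Denominator Σ(x_t−x̄)² = 25.2600
r_1 = -17.3600 / 25.2600 = -0.687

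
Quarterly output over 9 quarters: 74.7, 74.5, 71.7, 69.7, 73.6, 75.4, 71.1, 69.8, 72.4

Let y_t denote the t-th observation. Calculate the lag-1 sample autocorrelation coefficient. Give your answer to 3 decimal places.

Mean ȳ = (74.7 + 74.5 + 71.7 + 69.7 + 73.6 + 75.4 + 71.1 + 69.8 + 72.4)/9 = 72.5444
Numerator Σ_{t=1}^{8}(y_t−ȳ)(y_{t+1}−ȳ) = 5.2136
Denominator Σ(y_t−ȳ)² = 36.1822
r_1 = 5.2136 / 36.1822 = 0.144

0.144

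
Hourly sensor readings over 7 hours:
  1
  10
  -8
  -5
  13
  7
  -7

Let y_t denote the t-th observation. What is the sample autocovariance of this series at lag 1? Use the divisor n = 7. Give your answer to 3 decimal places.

-11.741

Mean ȳ = (1 + 10 − 8 − 5 + 13 + 7 − 7)/7 = 1.5714
Σ_{t=1}^{6}(y_t−ȳ)(y_{t+1}−ȳ) = -82.1837
γ_1 = -82.1837 / 7 = -11.741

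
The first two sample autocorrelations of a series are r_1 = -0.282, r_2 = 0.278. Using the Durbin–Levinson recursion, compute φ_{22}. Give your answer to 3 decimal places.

φ_{22} = (r_2 − r_1²) / (1 − r_1²)
r_1² = (-0.282)² = 0.079524
Numerator = 0.278 − 0.0795 = 0.1985; denominator = 1 − 0.0795 = 0.9205
φ_{22} = 0.1985 / 0.9205 = 0.216

0.216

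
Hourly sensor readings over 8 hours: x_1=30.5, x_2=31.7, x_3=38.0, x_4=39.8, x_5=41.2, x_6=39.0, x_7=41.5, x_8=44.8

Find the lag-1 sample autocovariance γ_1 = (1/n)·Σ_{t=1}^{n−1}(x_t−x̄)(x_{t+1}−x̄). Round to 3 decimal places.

Mean x̄ = (30.5 + 31.7 + 38.0 + 39.8 + 41.2 + 39.0 + 41.5 + 44.8)/8 = 38.3125
Deviations: -7.8125, -6.6125, -0.3125, 1.4875, 2.8875, 0.6875, 3.1875, 6.4875
Σ_{t=1}^{7}(x_t−x̄)(x_{t+1}−x̄) = 82.4123
γ_1 = 82.4123 / 8 = 10.302

10.302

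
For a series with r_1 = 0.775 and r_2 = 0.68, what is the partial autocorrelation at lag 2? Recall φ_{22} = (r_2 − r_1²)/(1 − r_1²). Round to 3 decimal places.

0.199

φ_{22} = (r_2 − r_1²) / (1 − r_1²)
r_1² = (0.775)² = 0.600625
Numerator = 0.68 − 0.6006 = 0.0794; denominator = 1 − 0.6006 = 0.3994
φ_{22} = 0.0794 / 0.3994 = 0.199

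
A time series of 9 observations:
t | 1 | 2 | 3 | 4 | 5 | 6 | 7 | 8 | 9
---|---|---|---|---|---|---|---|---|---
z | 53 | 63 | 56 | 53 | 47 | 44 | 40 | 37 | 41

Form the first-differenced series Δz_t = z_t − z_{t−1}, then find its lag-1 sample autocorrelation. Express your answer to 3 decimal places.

First differences Δz: 10, -7, -3, -6, -3, -4, -3, 4
Mean of differences = -1.5000
Numerator Σ(Δz_t−Δz̄)(Δz_{t+1}−Δz̄) = -42.2500
Denominator Σ(Δz_t−Δz̄)² = 226.0000
r_1(Δz) = -42.2500 / 226.0000 = -0.187

-0.187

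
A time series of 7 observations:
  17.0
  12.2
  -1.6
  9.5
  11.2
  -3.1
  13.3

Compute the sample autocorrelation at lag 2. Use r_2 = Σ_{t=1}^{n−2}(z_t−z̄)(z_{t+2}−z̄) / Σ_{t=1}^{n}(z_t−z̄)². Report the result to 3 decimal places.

Mean z̄ = (17.0 + 12.2 − 1.6 + 9.5 + 11.2 − 3.1 + 13.3)/7 = 8.3571
Deviations from mean: 8.6429, 3.8429, -9.9571, 1.1429, 2.8429, -11.4571, 4.9429
Σ(z_t−z̄)(z_{t+2}−z̄) = (-86.0582) + (4.3918) + (-28.3067) + (-13.0939) + (14.0518) = -109.0151
Denominator Σ(z_t−z̄)² = 353.6971
r_2 = -109.0151 / 353.6971 = -0.308

-0.308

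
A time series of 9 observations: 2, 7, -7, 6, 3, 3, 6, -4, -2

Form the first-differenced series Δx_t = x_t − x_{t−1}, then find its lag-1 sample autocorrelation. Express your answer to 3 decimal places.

-0.680

First differences Δx: 5, -14, 13, -3, 0, 3, -10, 2
Mean of differences = -0.5000
Numerator Σ(Δx_t−Δx̄)(Δx_{t+1}−Δx̄) = -346.7500
Denominator Σ(Δx_t−Δx̄)² = 510.0000
r_1(Δx) = -346.7500 / 510.0000 = -0.680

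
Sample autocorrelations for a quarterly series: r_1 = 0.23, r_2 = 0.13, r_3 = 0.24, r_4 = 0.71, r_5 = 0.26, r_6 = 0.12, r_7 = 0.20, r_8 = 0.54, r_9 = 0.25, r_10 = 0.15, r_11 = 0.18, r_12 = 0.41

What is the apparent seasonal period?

The largest autocorrelation is r_4 = 0.71, with weaker echoes at lags 8 (0.54) and 12 (0.41); the remaining lags stay at or below 0.26.
The dominant spike at lag 4 indicates a seasonal period of 4.

4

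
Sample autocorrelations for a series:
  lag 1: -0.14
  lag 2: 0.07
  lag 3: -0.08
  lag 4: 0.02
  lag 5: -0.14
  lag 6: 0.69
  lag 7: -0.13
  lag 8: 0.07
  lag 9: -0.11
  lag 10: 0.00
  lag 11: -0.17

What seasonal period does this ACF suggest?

6

The largest autocorrelation is r_6 = 0.69; the remaining lags stay at or below 0.07.
The dominant spike at lag 6 indicates a seasonal period of 6.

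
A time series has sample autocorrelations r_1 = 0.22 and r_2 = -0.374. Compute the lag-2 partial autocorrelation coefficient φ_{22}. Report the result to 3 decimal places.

φ_{22} = (r_2 − r_1²) / (1 − r_1²)
r_1² = (0.22)² = 0.0484
Numerator = -0.374 − 0.0484 = -0.4224; denominator = 1 − 0.0484 = 0.9516
φ_{22} = -0.4224 / 0.9516 = -0.444

-0.444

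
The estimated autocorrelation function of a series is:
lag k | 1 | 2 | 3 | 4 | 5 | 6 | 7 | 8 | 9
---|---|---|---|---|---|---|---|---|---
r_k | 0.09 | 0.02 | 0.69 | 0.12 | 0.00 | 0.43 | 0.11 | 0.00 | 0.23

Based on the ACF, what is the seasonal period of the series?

3

The largest autocorrelation is r_3 = 0.69, with weaker echoes at lags 6 (0.43) and 9 (0.23); the remaining lags stay at or below 0.12.
The dominant spike at lag 3 indicates a seasonal period of 3.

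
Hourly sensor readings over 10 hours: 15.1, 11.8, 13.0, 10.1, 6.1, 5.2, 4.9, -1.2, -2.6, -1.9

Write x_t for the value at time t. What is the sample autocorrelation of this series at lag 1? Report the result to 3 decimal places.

0.701

Mean x̄ = (15.1 + 11.8 + 13.0 + 10.1 + 6.1 + 5.2 + 4.9 − 1.2 − 2.6 − 1.9)/10 = 6.0500
Numerator Σ_{t=1}^{9}(x_t−x̄)(x_{t+1}−x̄) = 261.1025
Denominator Σ(x_t−x̄)² = 372.3050
r_1 = 261.1025 / 372.3050 = 0.701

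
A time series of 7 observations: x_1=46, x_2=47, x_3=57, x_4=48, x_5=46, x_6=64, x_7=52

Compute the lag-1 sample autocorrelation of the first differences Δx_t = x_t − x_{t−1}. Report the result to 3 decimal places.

First differences Δx: 1, 10, -9, -2, 18, -12
Mean of differences = 1.0000
Numerator Σ(Δx_t−Δx̄)(Δx_{t+1}−Δx̄) = -332.0000
Denominator Σ(Δx_t−Δx̄)² = 648.0000
r_1(Δx) = -332.0000 / 648.0000 = -0.512

-0.512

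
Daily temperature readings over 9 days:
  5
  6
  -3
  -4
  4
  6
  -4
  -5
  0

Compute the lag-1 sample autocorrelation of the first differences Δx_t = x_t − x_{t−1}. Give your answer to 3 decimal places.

First differences Δx: 1, -9, -1, 8, 2, -10, -1, 5
Mean of differences = -0.6250
Numerator Σ(Δx_t−Δx̄)(Δx_{t+1}−Δx̄) = -14.2656
Denominator Σ(Δx_t−Δx̄)² = 273.8750
r_1(Δx) = -14.2656 / 273.8750 = -0.052

-0.052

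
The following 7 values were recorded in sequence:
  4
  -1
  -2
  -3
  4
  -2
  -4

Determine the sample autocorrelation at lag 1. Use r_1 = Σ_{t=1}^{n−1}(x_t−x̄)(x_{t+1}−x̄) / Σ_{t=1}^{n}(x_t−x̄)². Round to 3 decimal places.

Mean x̄ = (4 − 1 − 2 − 3 + 4 − 2 − 4)/7 = -0.5714
Deviations from mean: 4.5714, -0.4286, -1.4286, -2.4286, 4.5714, -1.4286, -3.4286
Numerator Σ_{t=1}^{6}(x_t−x̄)(x_{t+1}−x̄) = -10.6122
Denominator Σ(x_t−x̄)² = 63.7143
r_1 = -10.6122 / 63.7143 = -0.167

-0.167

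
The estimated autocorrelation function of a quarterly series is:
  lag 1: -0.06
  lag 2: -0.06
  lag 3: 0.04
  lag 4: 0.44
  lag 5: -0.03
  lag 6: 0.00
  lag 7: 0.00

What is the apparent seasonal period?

4

The largest autocorrelation is r_4 = 0.44; the remaining lags stay at or below 0.04.
The dominant spike at lag 4 indicates a seasonal period of 4.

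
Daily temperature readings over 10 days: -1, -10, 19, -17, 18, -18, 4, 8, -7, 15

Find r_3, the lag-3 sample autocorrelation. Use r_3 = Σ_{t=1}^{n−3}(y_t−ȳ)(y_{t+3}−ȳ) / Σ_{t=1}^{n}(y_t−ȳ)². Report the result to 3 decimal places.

Mean ȳ = (-1 − 10 + 19 − 17 + 18 − 18 + 4 + 8 − 7 + 15)/10 = 1.1000
Numerator Σ_{t=1}^{7}(y_t−ȳ)(y_{t+3}−ȳ) = -232.3300
Denominator Σ(y_t−ȳ)² = 1740.9000
r_3 = -232.3300 / 1740.9000 = -0.133

-0.133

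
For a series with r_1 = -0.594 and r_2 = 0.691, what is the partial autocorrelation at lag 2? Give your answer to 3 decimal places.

φ_{22} = (r_2 − r_1²) / (1 − r_1²)
r_1² = (-0.594)² = 0.352836
Numerator = 0.691 − 0.3528 = 0.3382; denominator = 1 − 0.3528 = 0.6472
φ_{22} = 0.3382 / 0.6472 = 0.523

0.523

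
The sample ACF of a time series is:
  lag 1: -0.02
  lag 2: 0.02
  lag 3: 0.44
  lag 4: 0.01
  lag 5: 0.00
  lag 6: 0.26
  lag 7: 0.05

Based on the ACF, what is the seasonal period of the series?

The largest autocorrelation is r_3 = 0.44, with a weaker echo at lag 6 (0.26); the remaining lags stay at or below 0.05.
The dominant spike at lag 3 indicates a seasonal period of 3.

3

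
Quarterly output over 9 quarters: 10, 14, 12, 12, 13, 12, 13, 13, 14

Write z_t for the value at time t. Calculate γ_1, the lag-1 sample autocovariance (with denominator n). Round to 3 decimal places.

Mean z̄ = (10 + 14 + 12 + 12 + 13 + 12 + 13 + 13 + 14)/9 = 12.5556
Σ_{t=1}^{8}(z_t−z̄)(z_{t+1}−z̄) = -4.0864
γ_1 = -4.0864 / 9 = -0.454

-0.454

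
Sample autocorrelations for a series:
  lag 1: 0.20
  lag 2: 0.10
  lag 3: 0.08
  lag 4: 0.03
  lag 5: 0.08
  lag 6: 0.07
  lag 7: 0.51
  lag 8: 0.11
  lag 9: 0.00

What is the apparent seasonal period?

7

The largest autocorrelation is r_7 = 0.51; the remaining lags stay at or below 0.20. The elevated value at lag 1 (0.20), dropping to 0.10 at lag 2, reflects decaying short-term dependence rather than seasonality.
The dominant spike at lag 7 indicates a seasonal period of 7.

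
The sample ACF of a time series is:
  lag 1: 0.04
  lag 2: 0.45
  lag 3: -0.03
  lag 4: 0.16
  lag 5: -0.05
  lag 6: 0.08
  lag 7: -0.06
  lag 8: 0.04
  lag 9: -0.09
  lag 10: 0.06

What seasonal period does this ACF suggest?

2

The largest autocorrelation is r_2 = 0.45, with a weaker echo at lag 4 (0.16); the remaining lags stay at or below 0.08.
The dominant spike at lag 2 indicates a seasonal period of 2.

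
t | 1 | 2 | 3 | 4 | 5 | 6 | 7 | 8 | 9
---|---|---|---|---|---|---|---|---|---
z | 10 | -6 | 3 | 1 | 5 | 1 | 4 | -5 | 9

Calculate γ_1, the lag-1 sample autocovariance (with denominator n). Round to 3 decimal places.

-15.479

Mean z̄ = (10 − 6 + 3 + 1 + 5 + 1 + 4 − 5 + 9)/9 = 2.4444
Σ_{t=1}^{8}(z_t−z̄)(z_{t+1}−z̄) = -139.3086
γ_1 = -139.3086 / 9 = -15.479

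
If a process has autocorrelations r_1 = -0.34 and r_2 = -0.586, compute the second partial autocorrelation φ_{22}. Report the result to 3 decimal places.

φ_{22} = (r_2 − r_1²) / (1 − r_1²)
r_1² = (-0.34)² = 0.1156
Numerator = -0.586 − 0.1156 = -0.7016; denominator = 1 − 0.1156 = 0.8844
φ_{22} = -0.7016 / 0.8844 = -0.793

-0.793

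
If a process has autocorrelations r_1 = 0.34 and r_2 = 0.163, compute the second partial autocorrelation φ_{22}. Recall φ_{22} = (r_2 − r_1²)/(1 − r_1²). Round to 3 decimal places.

φ_{22} = (r_2 − r_1²) / (1 − r_1²)
r_1² = (0.34)² = 0.1156
Numerator = 0.163 − 0.1156 = 0.0474; denominator = 1 − 0.1156 = 0.8844
φ_{22} = 0.0474 / 0.8844 = 0.054

0.054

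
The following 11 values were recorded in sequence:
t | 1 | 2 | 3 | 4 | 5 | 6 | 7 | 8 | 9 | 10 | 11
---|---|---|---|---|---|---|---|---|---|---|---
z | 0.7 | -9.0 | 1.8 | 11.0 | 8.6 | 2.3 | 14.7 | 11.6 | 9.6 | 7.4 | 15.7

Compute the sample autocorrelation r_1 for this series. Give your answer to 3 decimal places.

0.336

Mean z̄ = (0.7 − 9.0 + 1.8 + 11.0 + 8.6 + 2.3 + 14.7 + 11.6 + 9.6 + 7.4 + 15.7)/11 = 6.7636
Numerator Σ_{t=1}^{10}(z_t−z̄)(z_{t+1}−z̄) = 176.5523
Denominator Σ(z_t−z̄)² = 525.8255
r_1 = 176.5523 / 525.8255 = 0.336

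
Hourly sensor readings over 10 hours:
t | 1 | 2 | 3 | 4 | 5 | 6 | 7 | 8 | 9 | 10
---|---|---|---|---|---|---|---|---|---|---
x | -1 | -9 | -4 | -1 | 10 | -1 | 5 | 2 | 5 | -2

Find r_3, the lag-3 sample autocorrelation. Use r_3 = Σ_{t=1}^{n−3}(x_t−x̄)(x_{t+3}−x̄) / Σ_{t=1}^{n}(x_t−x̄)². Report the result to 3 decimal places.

-0.354

Mean x̄ = (-1 − 9 − 4 − 1 + 10 − 1 + 5 + 2 + 5 − 2)/10 = 0.4000
Numerator Σ_{t=1}^{7}(x_t−x̄)(x_{t+3}−x̄) = -90.6800
Denominator Σ(x_t−x̄)² = 256.4000
r_3 = -90.6800 / 256.4000 = -0.354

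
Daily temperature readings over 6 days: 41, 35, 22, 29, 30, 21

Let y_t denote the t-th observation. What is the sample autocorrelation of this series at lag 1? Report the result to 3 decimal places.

0.074

Mean ȳ = (41 + 35 + 22 + 29 + 30 + 21)/6 = 29.6667
Deviations from mean: 11.3333, 5.3333, -7.6667, -0.6667, 0.3333, -8.6667
Numerator Σ_{t=1}^{5}(y_t−ȳ)(y_{t+1}−ȳ) = 21.5556
Denominator Σ(y_t−ȳ)² = 291.3333
r_1 = 21.5556 / 291.3333 = 0.074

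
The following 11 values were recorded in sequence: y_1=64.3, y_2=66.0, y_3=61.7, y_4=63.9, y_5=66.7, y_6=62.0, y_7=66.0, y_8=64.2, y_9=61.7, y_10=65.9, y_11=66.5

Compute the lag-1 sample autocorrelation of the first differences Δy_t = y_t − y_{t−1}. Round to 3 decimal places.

-0.537

First differences Δy: 1.7, -4.3, 2.2, 2.8, -4.7, 4.0, -1.8, -2.5, 4.2, 0.6
Mean of differences = 0.2200
Numerator Σ(Δy_t−Δȳ)(Δy_{t+1}−Δȳ) = -53.2764
Denominator Σ(Δy_t−Δȳ)² = 99.1560
r_1(Δy) = -53.2764 / 99.1560 = -0.537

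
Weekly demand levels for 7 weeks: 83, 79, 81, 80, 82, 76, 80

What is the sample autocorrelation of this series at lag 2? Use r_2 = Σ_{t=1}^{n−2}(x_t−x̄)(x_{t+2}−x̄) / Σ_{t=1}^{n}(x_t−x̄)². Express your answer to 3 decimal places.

0.147

Mean x̄ = (83 + 79 + 81 + 80 + 82 + 76 + 80)/7 = 80.1429
Deviations from mean: 2.8571, -1.1429, 0.8571, -0.1429, 1.8571, -4.1429, -0.1429
Σ(x_t−x̄)(x_{t+2}−x̄) = (2.4490) + (0.1633) + (1.5918) + (0.5918) + (-0.2653) = 4.5306
Denominator Σ(x_t−x̄)² = 30.8571
r_2 = 4.5306 / 30.8571 = 0.147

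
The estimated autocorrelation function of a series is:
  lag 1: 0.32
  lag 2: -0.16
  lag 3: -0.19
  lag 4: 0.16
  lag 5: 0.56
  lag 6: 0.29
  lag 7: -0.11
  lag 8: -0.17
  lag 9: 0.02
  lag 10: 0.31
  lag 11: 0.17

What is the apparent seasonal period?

The largest autocorrelation is r_5 = 0.56; the remaining lags stay at or below 0.32.
The dominant spike at lag 5 indicates a seasonal period of 5.

5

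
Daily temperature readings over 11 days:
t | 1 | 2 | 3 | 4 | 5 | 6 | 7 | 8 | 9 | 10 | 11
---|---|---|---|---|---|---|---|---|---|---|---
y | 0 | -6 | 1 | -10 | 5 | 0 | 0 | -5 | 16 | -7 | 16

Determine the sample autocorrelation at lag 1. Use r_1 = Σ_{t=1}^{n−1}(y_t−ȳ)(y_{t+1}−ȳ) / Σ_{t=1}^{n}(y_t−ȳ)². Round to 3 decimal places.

Mean ȳ = (0 − 6 + 1 − 10 + 5 + 0 + 0 − 5 + 16 − 7 + 16)/11 = 0.9091
Numerator Σ_{t=1}^{10}(y_t−ȳ)(y_{t+1}−ȳ) = -365.3719
Denominator Σ(y_t−ȳ)² = 738.9091
r_1 = -365.3719 / 738.9091 = -0.494

-0.494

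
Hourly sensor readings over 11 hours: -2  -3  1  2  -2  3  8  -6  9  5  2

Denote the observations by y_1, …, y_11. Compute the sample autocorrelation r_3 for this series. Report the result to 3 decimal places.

0.340

Mean ȳ = (-2 − 3 + 1 + 2 − 2 + 3 + 8 − 6 + 9 + 5 + 2)/11 = 1.5455
Numerator Σ_{t=1}^{8}(y_t−ȳ)(y_{t+3}−ȳ) = 73.1074
Denominator Σ(y_t−ȳ)² = 214.7273
r_3 = 73.1074 / 214.7273 = 0.340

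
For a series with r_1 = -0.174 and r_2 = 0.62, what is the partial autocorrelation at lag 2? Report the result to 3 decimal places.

φ_{22} = (r_2 − r_1²) / (1 − r_1²)
r_1² = (-0.174)² = 0.030276
Numerator = 0.62 − 0.0303 = 0.5897; denominator = 1 − 0.0303 = 0.9697
φ_{22} = 0.5897 / 0.9697 = 0.608

0.608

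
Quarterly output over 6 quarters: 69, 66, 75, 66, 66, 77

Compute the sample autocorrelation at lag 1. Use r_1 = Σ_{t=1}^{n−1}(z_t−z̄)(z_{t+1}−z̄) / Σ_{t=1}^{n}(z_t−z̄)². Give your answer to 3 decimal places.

-0.400

Mean z̄ = (69 + 66 + 75 + 66 + 66 + 77)/6 = 69.8333
Numerator Σ_{t=1}^{5}(z_t−z̄)(z_{t+1}−z̄) = -49.1944
Denominator Σ(z_t−z̄)² = 122.8333
r_1 = -49.1944 / 122.8333 = -0.400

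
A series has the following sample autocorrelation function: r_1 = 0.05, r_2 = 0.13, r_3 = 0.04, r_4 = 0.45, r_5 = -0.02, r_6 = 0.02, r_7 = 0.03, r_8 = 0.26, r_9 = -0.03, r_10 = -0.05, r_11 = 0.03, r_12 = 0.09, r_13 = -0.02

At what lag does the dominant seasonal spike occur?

The largest autocorrelation is r_4 = 0.45, with a weaker echo at lag 8 (0.26); the remaining lags stay at or below 0.13.
The dominant spike at lag 4 indicates a seasonal period of 4.

4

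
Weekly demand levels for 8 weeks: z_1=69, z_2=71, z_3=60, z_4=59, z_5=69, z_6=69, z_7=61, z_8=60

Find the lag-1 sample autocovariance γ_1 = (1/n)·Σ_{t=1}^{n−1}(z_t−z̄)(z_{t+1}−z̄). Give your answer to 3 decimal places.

Mean z̄ = (69 + 71 + 60 + 59 + 69 + 69 + 61 + 60)/8 = 64.7500
Σ_{t=1}^{7}(z_t−z̄)(z_{t+1}−z̄) = 19.6875
γ_1 = 19.6875 / 8 = 2.461

2.461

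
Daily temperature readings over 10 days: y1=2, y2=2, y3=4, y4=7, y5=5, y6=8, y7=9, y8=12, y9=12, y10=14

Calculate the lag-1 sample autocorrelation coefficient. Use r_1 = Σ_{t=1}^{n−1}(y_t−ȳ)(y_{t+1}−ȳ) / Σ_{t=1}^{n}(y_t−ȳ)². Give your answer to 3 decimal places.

0.658

Mean ȳ = (2 + 2 + 4 + 7 + 5 + 8 + 9 + 12 + 12 + 14)/10 = 7.5000
Numerator Σ_{t=1}^{9}(y_t−ȳ)(y_{t+1}−ȳ) = 108.2500
Denominator Σ(y_t−ȳ)² = 164.5000
r_1 = 108.2500 / 164.5000 = 0.658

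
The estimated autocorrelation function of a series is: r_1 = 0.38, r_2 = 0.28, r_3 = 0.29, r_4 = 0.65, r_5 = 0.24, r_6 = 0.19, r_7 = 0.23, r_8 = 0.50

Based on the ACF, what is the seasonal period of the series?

4

The largest autocorrelation is r_4 = 0.65, with a weaker echo at lag 8 (0.50); the remaining lags stay at or below 0.38. The elevated value at lag 1 (0.38), dropping to 0.28 at lag 2, reflects decaying short-term dependence rather than seasonality.
The dominant spike at lag 4 indicates a seasonal period of 4.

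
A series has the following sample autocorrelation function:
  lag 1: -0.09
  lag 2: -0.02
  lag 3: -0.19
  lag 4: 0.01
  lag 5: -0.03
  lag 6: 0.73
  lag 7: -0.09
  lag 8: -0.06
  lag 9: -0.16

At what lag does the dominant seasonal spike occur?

The largest autocorrelation is r_6 = 0.73; the remaining lags stay at or below 0.01.
The dominant spike at lag 6 indicates a seasonal period of 6.

6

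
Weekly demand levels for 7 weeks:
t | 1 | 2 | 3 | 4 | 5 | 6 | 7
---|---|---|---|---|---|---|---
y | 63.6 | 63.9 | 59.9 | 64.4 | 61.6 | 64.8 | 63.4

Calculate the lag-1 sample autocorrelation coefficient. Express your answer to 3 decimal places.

Mean ȳ = (63.6 + 63.9 + 59.9 + 64.4 + 61.6 + 64.8 + 63.4)/7 = 63.0857
Deviations from mean: 0.5143, 0.8143, -3.1857, 1.3143, -1.4857, 1.7143, 0.3143
Numerator Σ_{t=1}^{6}(y_t−ȳ)(y_{t+1}−ȳ) = -10.3231
Denominator Σ(y_t−ȳ)² = 18.0486
r_1 = -10.3231 / 18.0486 = -0.572

-0.572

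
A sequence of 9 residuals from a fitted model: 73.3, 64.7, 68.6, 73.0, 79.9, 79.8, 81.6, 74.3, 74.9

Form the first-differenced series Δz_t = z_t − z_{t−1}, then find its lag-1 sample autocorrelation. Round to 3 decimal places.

-0.030

First differences Δz: -8.6, 3.9, 4.4, 6.9, -0.1, 1.8, -7.3, 0.6
Mean of differences = 0.2000
Numerator Σ(Δz_t−Δz̄)(Δz_{t+1}−Δz̄) = -6.3700
Denominator Σ(Δz_t−Δz̄)² = 212.7200
r_1(Δz) = -6.3700 / 212.7200 = -0.030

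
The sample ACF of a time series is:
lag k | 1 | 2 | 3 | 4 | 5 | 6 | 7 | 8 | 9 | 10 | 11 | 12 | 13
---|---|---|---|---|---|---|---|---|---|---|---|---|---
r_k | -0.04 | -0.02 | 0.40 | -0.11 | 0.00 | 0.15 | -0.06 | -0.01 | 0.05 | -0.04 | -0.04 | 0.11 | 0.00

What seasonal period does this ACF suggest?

3

The largest autocorrelation is r_3 = 0.40, with a weaker echo at lag 6 (0.15); the remaining lags stay at or below 0.11.
The dominant spike at lag 3 indicates a seasonal period of 3.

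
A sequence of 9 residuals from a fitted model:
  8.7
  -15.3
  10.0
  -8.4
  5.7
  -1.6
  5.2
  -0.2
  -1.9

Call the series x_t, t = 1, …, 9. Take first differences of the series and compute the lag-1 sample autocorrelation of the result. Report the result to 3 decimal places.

-0.799

First differences Δx: -24.0, 25.3, -18.4, 14.1, -7.3, 6.8, -5.4, -1.7
Mean of differences = -1.3250
Numerator Σ(Δx_t−Δx̄)(Δx_{t+1}−Δx̄) = -1494.0181
Denominator Σ(Δx_t−Δx̄)² = 1870.9950
r_1(Δx) = -1494.0181 / 1870.9950 = -0.799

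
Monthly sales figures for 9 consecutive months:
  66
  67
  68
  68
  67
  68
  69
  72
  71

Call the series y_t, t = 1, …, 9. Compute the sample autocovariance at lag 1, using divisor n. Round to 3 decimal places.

Mean ȳ = (66 + 67 + 68 + 68 + 67 + 68 + 69 + 72 + 71)/9 = 68.4444
Σ_{t=1}^{8}(y_t−ȳ)(y_{t+1}−ȳ) = 16.4691
γ_1 = 16.4691 / 9 = 1.830

1.830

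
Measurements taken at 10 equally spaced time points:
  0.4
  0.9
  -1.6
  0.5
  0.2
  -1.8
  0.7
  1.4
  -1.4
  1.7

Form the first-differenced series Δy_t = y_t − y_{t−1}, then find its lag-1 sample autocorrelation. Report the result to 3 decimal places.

-0.516

First differences Δy: 0.5, -2.5, 2.1, -0.3, -2.0, 2.5, 0.7, -2.8, 3.1
Mean of differences = 0.1444
Numerator Σ(Δy_t−Δȳ)(Δy_{t+1}−Δȳ) = -20.1086
Denominator Σ(Δy_t−Δȳ)² = 39.0022
r_1(Δy) = -20.1086 / 39.0022 = -0.516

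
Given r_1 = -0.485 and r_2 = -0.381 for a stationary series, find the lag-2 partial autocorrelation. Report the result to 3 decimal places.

-0.806

φ_{22} = (r_2 − r_1²) / (1 − r_1²)
r_1² = (-0.485)² = 0.235225
Numerator = -0.381 − 0.2352 = -0.6162; denominator = 1 − 0.2352 = 0.7648
φ_{22} = -0.6162 / 0.7648 = -0.806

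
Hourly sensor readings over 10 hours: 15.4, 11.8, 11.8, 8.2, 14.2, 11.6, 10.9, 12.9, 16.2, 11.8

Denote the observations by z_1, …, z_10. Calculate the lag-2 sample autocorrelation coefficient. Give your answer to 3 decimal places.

Mean z̄ = (15.4 + 11.8 + 11.8 + 8.2 + 14.2 + 11.6 + 10.9 + 12.9 + 16.2 + 11.8)/10 = 12.4800
Numerator Σ_{t=1}^{8}(z_t−z̄)(z_{t+2}−z̄) = -5.7288
Denominator Σ(z_t−z̄)² = 48.4760
r_2 = -5.7288 / 48.4760 = -0.118

-0.118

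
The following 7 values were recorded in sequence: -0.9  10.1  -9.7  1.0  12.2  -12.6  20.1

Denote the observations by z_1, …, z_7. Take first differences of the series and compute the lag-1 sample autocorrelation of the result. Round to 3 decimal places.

First differences Δz: 11.0, -19.8, 10.7, 11.2, -24.8, 32.7
Mean of differences = 3.5000
Numerator Σ(Δz_t−Δz̄)(Δz_{t+1}−Δz̄) = -1331.3400
Denominator Σ(Δz_t−Δz̄)² = 2363.8000
r_1(Δz) = -1331.3400 / 2363.8000 = -0.563

-0.563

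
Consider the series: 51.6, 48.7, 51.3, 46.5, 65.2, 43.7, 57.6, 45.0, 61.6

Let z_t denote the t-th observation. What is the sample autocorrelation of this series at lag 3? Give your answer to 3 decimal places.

Mean z̄ = (51.6 + 48.7 + 51.3 + 46.5 + 65.2 + 43.7 + 57.6 + 45.0 + 61.6)/9 = 52.3556
Σ(z_t−z̄)(z_{t+3}−z̄) = (4.4242) + (-46.9536) + (9.1364) + (-30.7091) + (-94.4780) + (-80.0158) = -238.5959
Denominator Σ(z_t−z̄)² = 456.3022
r_3 = -238.5959 / 456.3022 = -0.523

-0.523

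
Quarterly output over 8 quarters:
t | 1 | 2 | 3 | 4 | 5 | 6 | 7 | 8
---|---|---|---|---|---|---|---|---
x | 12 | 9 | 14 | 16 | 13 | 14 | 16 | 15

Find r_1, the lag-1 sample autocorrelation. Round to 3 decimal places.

0.241

Mean x̄ = (12 + 9 + 14 + 16 + 13 + 14 + 16 + 15)/8 = 13.6250
Deviations from mean: -1.6250, -4.6250, 0.3750, 2.3750, -0.6250, 0.3750, 2.3750, 1.3750
Σ(x_t−x̄)(x_{t+1}−x̄) = (7.5156) + (-1.7344) + (0.8906) + (-1.4844) + (-0.2344) + (0.8906) + (3.2656) = 9.1094
Denominator Σ(x_t−x̄)² = 37.8750
r_1 = 9.1094 / 37.8750 = 0.241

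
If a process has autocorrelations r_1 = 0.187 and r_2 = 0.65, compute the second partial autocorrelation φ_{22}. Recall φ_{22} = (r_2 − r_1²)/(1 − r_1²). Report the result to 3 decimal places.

φ_{22} = (r_2 − r_1²) / (1 − r_1²)
r_1² = (0.187)² = 0.034969
Numerator = 0.65 − 0.0350 = 0.6150; denominator = 1 − 0.0350 = 0.9650
φ_{22} = 0.6150 / 0.9650 = 0.637

0.637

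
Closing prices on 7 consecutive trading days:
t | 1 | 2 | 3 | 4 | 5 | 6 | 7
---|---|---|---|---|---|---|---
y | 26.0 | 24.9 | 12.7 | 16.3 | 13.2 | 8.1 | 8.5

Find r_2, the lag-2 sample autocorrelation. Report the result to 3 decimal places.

-0.015

Mean ȳ = (26.0 + 24.9 + 12.7 + 16.3 + 13.2 + 8.1 + 8.5)/7 = 15.6714
Σ(y_t−ȳ)(y_{t+2}−ȳ) = (-30.6906) + (5.8008) + (7.3437) + (-4.7592) + (17.7237) = -4.5816
Denominator Σ(y_t−ȳ)² = 315.9343
r_2 = -4.5816 / 315.9343 = -0.015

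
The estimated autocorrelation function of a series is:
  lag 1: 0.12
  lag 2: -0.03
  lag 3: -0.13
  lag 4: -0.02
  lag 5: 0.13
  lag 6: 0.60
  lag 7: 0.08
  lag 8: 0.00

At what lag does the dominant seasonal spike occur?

The largest autocorrelation is r_6 = 0.60; the remaining lags stay at or below 0.13.
The dominant spike at lag 6 indicates a seasonal period of 6.

6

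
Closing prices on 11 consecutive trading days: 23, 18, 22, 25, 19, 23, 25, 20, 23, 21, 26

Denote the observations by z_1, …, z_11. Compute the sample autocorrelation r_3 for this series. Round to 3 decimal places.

Mean z̄ = (23 + 18 + 22 + 25 + 19 + 23 + 25 + 20 + 23 + 21 + 26)/11 = 22.2727
Numerator Σ_{t=1}^{8}(z_t−z̄)(z_{t+3}−z̄) = 19.2314
Denominator Σ(z_t−z̄)² = 66.1818
r_3 = 19.2314 / 66.1818 = 0.291

0.291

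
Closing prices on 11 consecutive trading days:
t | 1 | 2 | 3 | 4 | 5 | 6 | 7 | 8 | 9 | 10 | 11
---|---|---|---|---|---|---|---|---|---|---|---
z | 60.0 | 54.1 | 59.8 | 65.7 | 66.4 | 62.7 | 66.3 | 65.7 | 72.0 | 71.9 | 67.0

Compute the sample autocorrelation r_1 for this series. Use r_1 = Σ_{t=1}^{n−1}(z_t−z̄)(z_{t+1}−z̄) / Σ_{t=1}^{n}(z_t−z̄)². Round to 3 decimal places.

Mean z̄ = (60.0 + 54.1 + 59.8 + 65.7 + 66.4 + 62.7 + 66.3 + 65.7 + 72.0 + 71.9 + 67.0)/11 = 64.6909
Numerator Σ_{t=1}^{10}(z_t−z̄)(z_{t+1}−z̄) = 170.0008
Denominator Σ(z_t−z̄)² = 280.3291
r_1 = 170.0008 / 280.3291 = 0.606

0.606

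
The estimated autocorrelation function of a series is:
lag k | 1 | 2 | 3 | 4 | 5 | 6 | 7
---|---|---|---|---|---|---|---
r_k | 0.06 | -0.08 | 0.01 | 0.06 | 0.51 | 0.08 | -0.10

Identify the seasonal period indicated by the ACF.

The largest autocorrelation is r_5 = 0.51; the remaining lags stay at or below 0.08.
The dominant spike at lag 5 indicates a seasonal period of 5.

5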